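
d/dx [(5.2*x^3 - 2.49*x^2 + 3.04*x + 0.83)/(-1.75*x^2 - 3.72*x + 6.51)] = (-9.1*x^4 - 38.688*x^3 + 116.1388*x^2 - 29.5148*x + 22.878)/(3.0625*x^4 + 13.02*x^3 - 8.9466*x^2 - 48.4344*x + 42.3801)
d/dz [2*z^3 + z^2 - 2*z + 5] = 6*z^2 + 2*z - 2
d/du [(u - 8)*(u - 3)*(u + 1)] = 3*u^2 - 20*u + 13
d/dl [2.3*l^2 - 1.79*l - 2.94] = 4.6*l - 1.79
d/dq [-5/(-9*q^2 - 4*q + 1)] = 10*(-9*q - 2)/(9*q^2 + 4*q - 1)^2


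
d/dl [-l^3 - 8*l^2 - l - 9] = -3*l^2 - 16*l - 1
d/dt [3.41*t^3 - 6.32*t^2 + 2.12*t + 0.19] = 10.23*t^2 - 12.64*t + 2.12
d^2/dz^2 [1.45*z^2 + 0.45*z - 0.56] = 2.90000000000000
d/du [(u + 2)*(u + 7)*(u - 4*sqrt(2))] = 3*u^2 - 8*sqrt(2)*u + 18*u - 36*sqrt(2) + 14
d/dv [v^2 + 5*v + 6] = 2*v + 5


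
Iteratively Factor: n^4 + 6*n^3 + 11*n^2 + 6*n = (n + 1)*(n^3 + 5*n^2 + 6*n) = (n + 1)*(n + 2)*(n^2 + 3*n) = n*(n + 1)*(n + 2)*(n + 3)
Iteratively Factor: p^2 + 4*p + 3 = (p + 1)*(p + 3)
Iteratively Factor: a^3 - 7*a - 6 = (a - 3)*(a^2 + 3*a + 2) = (a - 3)*(a + 1)*(a + 2)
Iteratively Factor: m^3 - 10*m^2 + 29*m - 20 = (m - 1)*(m^2 - 9*m + 20) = (m - 4)*(m - 1)*(m - 5)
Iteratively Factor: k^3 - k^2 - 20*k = (k)*(k^2 - k - 20) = k*(k - 5)*(k + 4)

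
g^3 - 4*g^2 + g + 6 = (g - 3)*(g - 2)*(g + 1)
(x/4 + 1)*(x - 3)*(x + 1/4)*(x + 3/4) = x^4/4 + x^3/2 - 173*x^2/64 - 189*x/64 - 9/16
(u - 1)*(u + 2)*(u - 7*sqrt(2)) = u^3 - 7*sqrt(2)*u^2 + u^2 - 7*sqrt(2)*u - 2*u + 14*sqrt(2)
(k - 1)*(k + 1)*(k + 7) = k^3 + 7*k^2 - k - 7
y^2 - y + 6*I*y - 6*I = (y - 1)*(y + 6*I)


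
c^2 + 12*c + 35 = (c + 5)*(c + 7)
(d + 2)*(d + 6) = d^2 + 8*d + 12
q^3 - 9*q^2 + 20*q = q*(q - 5)*(q - 4)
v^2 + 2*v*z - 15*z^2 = (v - 3*z)*(v + 5*z)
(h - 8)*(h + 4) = h^2 - 4*h - 32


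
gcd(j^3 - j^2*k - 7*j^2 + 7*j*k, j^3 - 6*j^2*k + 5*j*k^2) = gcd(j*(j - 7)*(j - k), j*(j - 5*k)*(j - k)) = j^2 - j*k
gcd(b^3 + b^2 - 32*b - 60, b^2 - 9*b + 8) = 1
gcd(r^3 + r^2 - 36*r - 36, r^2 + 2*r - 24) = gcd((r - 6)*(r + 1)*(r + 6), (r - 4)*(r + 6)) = r + 6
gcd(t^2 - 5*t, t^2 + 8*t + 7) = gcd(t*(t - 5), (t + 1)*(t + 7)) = 1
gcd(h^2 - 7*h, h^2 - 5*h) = h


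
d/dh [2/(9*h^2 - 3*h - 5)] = 6*(1 - 6*h)/(-9*h^2 + 3*h + 5)^2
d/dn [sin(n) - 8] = cos(n)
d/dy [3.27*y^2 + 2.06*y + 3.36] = 6.54*y + 2.06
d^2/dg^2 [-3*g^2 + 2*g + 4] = -6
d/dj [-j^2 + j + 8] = 1 - 2*j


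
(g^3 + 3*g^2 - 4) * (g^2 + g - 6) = g^5 + 4*g^4 - 3*g^3 - 22*g^2 - 4*g + 24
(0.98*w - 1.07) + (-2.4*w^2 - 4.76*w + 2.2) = -2.4*w^2 - 3.78*w + 1.13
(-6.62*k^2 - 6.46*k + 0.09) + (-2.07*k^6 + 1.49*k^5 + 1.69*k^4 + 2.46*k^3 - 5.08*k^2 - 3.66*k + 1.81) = -2.07*k^6 + 1.49*k^5 + 1.69*k^4 + 2.46*k^3 - 11.7*k^2 - 10.12*k + 1.9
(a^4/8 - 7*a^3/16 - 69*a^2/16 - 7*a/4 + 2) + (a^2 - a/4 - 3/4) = a^4/8 - 7*a^3/16 - 53*a^2/16 - 2*a + 5/4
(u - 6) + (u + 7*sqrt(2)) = 2*u - 6 + 7*sqrt(2)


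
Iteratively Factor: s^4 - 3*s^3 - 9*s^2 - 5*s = (s + 1)*(s^3 - 4*s^2 - 5*s) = (s + 1)^2*(s^2 - 5*s) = s*(s + 1)^2*(s - 5)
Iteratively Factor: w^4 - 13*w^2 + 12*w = (w + 4)*(w^3 - 4*w^2 + 3*w) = w*(w + 4)*(w^2 - 4*w + 3) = w*(w - 1)*(w + 4)*(w - 3)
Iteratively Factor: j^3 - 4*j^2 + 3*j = (j - 1)*(j^2 - 3*j) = (j - 3)*(j - 1)*(j)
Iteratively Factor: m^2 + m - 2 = (m + 2)*(m - 1)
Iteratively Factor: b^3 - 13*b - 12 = (b - 4)*(b^2 + 4*b + 3) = (b - 4)*(b + 1)*(b + 3)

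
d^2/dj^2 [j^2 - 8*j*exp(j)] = -8*j*exp(j) - 16*exp(j) + 2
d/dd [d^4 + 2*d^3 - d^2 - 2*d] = 4*d^3 + 6*d^2 - 2*d - 2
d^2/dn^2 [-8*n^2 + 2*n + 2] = -16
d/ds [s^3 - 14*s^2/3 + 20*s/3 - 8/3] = 3*s^2 - 28*s/3 + 20/3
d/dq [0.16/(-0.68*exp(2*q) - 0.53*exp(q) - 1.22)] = (0.2176*exp(q) + 0.0848)*exp(q)/(0.68*exp(2*q) + 0.53*exp(q) + 1.22)^2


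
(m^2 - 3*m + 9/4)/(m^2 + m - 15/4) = (2*m - 3)/(2*m + 5)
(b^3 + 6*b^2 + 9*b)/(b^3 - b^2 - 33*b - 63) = b/(b - 7)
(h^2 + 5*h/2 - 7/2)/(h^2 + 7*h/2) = (h - 1)/h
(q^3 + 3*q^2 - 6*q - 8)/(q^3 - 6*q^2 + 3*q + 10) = (q + 4)/(q - 5)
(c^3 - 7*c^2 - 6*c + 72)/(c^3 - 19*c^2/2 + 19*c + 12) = 2*(c + 3)/(2*c + 1)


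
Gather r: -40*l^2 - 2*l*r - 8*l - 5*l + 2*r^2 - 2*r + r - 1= -40*l^2 - 13*l + 2*r^2 + r*(-2*l - 1) - 1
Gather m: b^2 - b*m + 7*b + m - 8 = b^2 + 7*b + m*(1 - b) - 8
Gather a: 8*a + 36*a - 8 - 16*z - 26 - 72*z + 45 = 44*a - 88*z + 11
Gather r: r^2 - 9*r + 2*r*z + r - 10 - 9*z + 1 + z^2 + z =r^2 + r*(2*z - 8) + z^2 - 8*z - 9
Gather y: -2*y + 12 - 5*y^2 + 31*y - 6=-5*y^2 + 29*y + 6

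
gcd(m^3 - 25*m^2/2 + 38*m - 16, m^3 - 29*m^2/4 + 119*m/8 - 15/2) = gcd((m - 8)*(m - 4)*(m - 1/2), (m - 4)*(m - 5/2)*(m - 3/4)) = m - 4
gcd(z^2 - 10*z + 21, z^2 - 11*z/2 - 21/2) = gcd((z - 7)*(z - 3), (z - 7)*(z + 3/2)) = z - 7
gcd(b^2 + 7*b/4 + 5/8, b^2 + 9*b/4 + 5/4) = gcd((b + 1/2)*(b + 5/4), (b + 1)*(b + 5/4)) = b + 5/4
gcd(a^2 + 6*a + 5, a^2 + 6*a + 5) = a^2 + 6*a + 5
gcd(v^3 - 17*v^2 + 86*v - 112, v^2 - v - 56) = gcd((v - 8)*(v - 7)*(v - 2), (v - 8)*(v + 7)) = v - 8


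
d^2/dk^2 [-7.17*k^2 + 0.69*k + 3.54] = -14.3400000000000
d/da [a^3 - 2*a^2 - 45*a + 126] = 3*a^2 - 4*a - 45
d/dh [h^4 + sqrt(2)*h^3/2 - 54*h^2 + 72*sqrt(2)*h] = 4*h^3 + 3*sqrt(2)*h^2/2 - 108*h + 72*sqrt(2)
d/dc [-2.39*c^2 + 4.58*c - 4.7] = 4.58 - 4.78*c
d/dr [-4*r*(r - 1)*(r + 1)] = 4 - 12*r^2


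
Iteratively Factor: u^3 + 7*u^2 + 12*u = (u + 4)*(u^2 + 3*u) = (u + 3)*(u + 4)*(u)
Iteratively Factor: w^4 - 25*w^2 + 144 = (w - 3)*(w^3 + 3*w^2 - 16*w - 48) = (w - 3)*(w + 4)*(w^2 - w - 12) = (w - 4)*(w - 3)*(w + 4)*(w + 3)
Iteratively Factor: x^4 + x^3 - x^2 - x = (x)*(x^3 + x^2 - x - 1) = x*(x - 1)*(x^2 + 2*x + 1) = x*(x - 1)*(x + 1)*(x + 1)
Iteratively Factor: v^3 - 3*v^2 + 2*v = (v - 1)*(v^2 - 2*v) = (v - 2)*(v - 1)*(v)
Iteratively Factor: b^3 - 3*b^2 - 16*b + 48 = (b - 3)*(b^2 - 16) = (b - 3)*(b + 4)*(b - 4)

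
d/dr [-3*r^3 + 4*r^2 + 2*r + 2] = -9*r^2 + 8*r + 2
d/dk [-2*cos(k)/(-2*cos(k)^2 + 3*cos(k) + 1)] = 2*(cos(2*k) + 2)*sin(k)/(3*cos(k) - cos(2*k))^2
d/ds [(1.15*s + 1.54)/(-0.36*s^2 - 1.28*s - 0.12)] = (0.414*s^2 + 1.1088*s + 1.8332)/(0.1296*s^4 + 0.9216*s^3 + 1.7248*s^2 + 0.3072*s + 0.0144)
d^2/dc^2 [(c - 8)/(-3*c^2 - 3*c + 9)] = 2*(-(c - 8)*(2*c + 1)^2 + (3*c - 7)*(c^2 + c - 3))/(3*(c^2 + c - 3)^3)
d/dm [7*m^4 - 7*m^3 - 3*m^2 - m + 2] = 28*m^3 - 21*m^2 - 6*m - 1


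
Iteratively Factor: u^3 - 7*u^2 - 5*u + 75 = (u - 5)*(u^2 - 2*u - 15) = (u - 5)^2*(u + 3)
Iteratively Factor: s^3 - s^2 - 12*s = (s - 4)*(s^2 + 3*s) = s*(s - 4)*(s + 3)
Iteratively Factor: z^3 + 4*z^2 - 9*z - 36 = (z + 4)*(z^2 - 9) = (z - 3)*(z + 4)*(z + 3)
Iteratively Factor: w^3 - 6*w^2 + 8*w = (w - 2)*(w^2 - 4*w) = w*(w - 2)*(w - 4)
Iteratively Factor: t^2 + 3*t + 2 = (t + 1)*(t + 2)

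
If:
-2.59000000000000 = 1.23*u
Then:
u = -2.11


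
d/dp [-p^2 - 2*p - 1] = -2*p - 2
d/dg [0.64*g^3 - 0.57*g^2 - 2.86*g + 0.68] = 1.92*g^2 - 1.14*g - 2.86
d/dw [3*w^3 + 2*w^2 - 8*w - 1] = 9*w^2 + 4*w - 8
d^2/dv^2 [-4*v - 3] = 0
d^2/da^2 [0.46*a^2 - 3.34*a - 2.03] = 0.920000000000000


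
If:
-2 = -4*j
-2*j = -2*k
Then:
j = 1/2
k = 1/2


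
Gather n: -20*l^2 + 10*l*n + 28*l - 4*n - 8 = -20*l^2 + 28*l + n*(10*l - 4) - 8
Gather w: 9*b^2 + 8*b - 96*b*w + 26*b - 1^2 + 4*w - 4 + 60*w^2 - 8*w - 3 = 9*b^2 + 34*b + 60*w^2 + w*(-96*b - 4) - 8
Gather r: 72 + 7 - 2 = 77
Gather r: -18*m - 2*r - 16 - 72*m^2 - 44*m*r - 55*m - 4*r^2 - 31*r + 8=-72*m^2 - 73*m - 4*r^2 + r*(-44*m - 33) - 8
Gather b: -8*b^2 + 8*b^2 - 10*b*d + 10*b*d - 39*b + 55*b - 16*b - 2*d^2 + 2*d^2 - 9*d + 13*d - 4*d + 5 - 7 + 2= 0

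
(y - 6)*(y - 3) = y^2 - 9*y + 18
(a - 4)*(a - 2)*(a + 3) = a^3 - 3*a^2 - 10*a + 24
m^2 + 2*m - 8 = (m - 2)*(m + 4)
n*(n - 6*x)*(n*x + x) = n^3*x - 6*n^2*x^2 + n^2*x - 6*n*x^2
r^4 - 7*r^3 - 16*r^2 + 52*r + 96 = (r - 8)*(r - 3)*(r + 2)^2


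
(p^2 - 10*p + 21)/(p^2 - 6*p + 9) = (p - 7)/(p - 3)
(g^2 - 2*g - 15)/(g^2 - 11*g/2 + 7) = 2*(g^2 - 2*g - 15)/(2*g^2 - 11*g + 14)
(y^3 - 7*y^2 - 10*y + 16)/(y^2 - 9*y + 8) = y + 2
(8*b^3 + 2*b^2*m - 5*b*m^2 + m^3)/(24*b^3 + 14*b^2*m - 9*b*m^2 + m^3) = (2*b - m)/(6*b - m)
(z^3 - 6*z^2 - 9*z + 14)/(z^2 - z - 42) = (z^2 + z - 2)/(z + 6)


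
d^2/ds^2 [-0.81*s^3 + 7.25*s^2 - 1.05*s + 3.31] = 14.5 - 4.86*s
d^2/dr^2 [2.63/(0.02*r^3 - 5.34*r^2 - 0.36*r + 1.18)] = ((28.0884 - 0.3156*r)*(0.02*r^3 - 5.34*r^2 - 0.36*r + 1.18) + 2.63*(-0.12*r^2 + 21.36*r + 0.72)*(-0.06*r^2 + 10.68*r + 0.36))/(0.02*r^3 - 5.34*r^2 - 0.36*r + 1.18)^3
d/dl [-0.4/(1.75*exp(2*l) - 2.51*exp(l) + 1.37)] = (1.4*exp(l) - 1.004)*exp(l)/(1.75*exp(2*l) - 2.51*exp(l) + 1.37)^2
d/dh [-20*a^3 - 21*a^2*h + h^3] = -21*a^2 + 3*h^2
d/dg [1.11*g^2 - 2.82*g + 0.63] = 2.22*g - 2.82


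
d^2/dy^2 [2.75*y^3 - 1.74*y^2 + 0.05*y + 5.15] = 16.5*y - 3.48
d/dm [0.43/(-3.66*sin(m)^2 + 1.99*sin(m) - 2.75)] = (3.1476*sin(m) - 0.8557)*cos(m)/(3.66*sin(m)^2 - 1.99*sin(m) + 2.75)^2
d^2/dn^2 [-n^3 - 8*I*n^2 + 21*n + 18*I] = -6*n - 16*I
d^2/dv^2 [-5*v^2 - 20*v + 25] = -10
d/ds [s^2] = 2*s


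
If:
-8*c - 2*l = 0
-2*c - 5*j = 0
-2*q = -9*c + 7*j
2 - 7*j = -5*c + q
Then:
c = -20/19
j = 8/19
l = 80/19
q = -118/19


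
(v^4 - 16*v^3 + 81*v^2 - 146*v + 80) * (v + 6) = v^5 - 10*v^4 - 15*v^3 + 340*v^2 - 796*v + 480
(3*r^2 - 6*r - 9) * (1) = 3*r^2 - 6*r - 9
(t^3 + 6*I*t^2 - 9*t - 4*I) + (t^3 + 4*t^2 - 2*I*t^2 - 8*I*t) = 2*t^3 + 4*t^2 + 4*I*t^2 - 9*t - 8*I*t - 4*I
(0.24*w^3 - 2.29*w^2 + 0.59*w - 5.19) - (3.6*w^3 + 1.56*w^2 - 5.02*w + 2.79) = -3.36*w^3 - 3.85*w^2 + 5.61*w - 7.98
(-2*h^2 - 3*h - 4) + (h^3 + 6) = h^3 - 2*h^2 - 3*h + 2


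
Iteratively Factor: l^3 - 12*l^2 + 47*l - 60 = (l - 3)*(l^2 - 9*l + 20) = (l - 5)*(l - 3)*(l - 4)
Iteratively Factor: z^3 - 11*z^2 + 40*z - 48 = (z - 3)*(z^2 - 8*z + 16) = (z - 4)*(z - 3)*(z - 4)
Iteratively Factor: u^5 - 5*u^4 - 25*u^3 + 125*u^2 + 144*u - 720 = (u - 5)*(u^4 - 25*u^2 + 144) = (u - 5)*(u + 3)*(u^3 - 3*u^2 - 16*u + 48) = (u - 5)*(u - 4)*(u + 3)*(u^2 + u - 12) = (u - 5)*(u - 4)*(u - 3)*(u + 3)*(u + 4)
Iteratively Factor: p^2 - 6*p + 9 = (p - 3)*(p - 3)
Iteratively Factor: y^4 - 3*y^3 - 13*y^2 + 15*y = (y - 5)*(y^3 + 2*y^2 - 3*y) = y*(y - 5)*(y^2 + 2*y - 3) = y*(y - 5)*(y - 1)*(y + 3)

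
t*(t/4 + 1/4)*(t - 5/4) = t^3/4 - t^2/16 - 5*t/16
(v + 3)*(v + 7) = v^2 + 10*v + 21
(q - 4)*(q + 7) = q^2 + 3*q - 28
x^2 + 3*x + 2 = (x + 1)*(x + 2)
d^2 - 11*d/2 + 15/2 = (d - 3)*(d - 5/2)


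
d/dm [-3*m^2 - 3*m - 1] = -6*m - 3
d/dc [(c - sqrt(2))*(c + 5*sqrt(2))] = 2*c + 4*sqrt(2)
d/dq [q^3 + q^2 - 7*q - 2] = 3*q^2 + 2*q - 7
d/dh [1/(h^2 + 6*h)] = 2*(-h - 3)/(h^2*(h + 6)^2)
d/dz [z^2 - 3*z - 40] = 2*z - 3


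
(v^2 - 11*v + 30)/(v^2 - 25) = (v - 6)/(v + 5)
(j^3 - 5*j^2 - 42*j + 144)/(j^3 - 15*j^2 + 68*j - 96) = (j + 6)/(j - 4)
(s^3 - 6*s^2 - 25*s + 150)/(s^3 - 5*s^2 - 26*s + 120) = (s - 5)/(s - 4)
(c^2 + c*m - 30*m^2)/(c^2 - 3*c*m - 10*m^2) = (c + 6*m)/(c + 2*m)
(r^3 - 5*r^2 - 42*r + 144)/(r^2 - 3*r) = r - 2 - 48/r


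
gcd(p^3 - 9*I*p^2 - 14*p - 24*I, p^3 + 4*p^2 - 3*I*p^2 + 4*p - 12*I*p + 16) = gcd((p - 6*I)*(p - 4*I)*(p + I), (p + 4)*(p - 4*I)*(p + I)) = p^2 - 3*I*p + 4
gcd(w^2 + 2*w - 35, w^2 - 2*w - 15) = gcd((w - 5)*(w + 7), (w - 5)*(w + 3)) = w - 5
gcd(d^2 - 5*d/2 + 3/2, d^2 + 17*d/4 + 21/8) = 1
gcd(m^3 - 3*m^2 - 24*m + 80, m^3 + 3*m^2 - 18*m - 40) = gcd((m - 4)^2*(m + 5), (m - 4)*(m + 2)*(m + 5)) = m^2 + m - 20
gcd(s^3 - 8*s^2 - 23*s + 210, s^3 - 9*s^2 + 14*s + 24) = s - 6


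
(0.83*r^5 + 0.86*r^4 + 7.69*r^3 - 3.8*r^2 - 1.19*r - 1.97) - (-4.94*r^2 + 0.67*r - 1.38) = 0.83*r^5 + 0.86*r^4 + 7.69*r^3 + 1.14*r^2 - 1.86*r - 0.59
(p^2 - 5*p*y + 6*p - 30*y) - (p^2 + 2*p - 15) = -5*p*y + 4*p - 30*y + 15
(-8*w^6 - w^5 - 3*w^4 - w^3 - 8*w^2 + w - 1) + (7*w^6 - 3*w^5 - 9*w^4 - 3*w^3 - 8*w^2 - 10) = -w^6 - 4*w^5 - 12*w^4 - 4*w^3 - 16*w^2 + w - 11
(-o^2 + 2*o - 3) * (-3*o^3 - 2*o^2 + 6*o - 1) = 3*o^5 - 4*o^4 - o^3 + 19*o^2 - 20*o + 3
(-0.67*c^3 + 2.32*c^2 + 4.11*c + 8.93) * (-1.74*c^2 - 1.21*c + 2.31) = 1.1658*c^5 - 3.2261*c^4 - 11.5063*c^3 - 15.1521*c^2 - 1.3112*c + 20.6283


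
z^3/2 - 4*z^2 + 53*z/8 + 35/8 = (z/2 + 1/4)*(z - 5)*(z - 7/2)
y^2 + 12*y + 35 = (y + 5)*(y + 7)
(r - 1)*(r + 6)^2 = r^3 + 11*r^2 + 24*r - 36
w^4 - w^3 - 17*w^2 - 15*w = w*(w - 5)*(w + 1)*(w + 3)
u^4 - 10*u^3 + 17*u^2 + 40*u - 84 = (u - 7)*(u - 3)*(u - 2)*(u + 2)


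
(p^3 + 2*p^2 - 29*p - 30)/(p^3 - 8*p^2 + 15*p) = (p^2 + 7*p + 6)/(p*(p - 3))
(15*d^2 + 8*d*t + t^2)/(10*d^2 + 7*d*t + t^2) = (3*d + t)/(2*d + t)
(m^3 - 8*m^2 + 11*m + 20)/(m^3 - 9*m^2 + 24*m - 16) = (m^2 - 4*m - 5)/(m^2 - 5*m + 4)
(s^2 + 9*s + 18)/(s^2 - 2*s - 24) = (s^2 + 9*s + 18)/(s^2 - 2*s - 24)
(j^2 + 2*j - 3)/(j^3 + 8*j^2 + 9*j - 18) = 1/(j + 6)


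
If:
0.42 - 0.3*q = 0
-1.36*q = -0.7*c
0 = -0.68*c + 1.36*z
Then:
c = 2.72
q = 1.40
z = 1.36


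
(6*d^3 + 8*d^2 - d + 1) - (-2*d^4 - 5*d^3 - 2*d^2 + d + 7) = 2*d^4 + 11*d^3 + 10*d^2 - 2*d - 6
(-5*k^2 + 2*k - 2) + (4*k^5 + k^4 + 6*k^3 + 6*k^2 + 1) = 4*k^5 + k^4 + 6*k^3 + k^2 + 2*k - 1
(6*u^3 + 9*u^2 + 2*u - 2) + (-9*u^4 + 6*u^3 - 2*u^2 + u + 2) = -9*u^4 + 12*u^3 + 7*u^2 + 3*u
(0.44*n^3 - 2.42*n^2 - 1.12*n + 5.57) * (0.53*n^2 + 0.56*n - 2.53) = 0.2332*n^5 - 1.0362*n^4 - 3.062*n^3 + 8.4475*n^2 + 5.9528*n - 14.0921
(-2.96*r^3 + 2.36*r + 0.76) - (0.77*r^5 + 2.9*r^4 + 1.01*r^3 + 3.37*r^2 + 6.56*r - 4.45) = -0.77*r^5 - 2.9*r^4 - 3.97*r^3 - 3.37*r^2 - 4.2*r + 5.21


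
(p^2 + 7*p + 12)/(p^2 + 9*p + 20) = (p + 3)/(p + 5)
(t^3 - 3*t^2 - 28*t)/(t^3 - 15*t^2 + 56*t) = (t + 4)/(t - 8)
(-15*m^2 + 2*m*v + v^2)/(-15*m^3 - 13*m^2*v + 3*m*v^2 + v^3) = 1/(m + v)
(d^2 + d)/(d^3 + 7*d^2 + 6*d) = 1/(d + 6)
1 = 1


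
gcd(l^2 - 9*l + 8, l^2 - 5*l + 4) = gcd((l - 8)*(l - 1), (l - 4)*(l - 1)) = l - 1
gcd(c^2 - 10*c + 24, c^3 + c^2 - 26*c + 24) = c - 4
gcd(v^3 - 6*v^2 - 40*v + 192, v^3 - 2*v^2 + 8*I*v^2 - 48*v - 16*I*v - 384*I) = v^2 - 2*v - 48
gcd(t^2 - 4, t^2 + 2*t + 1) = 1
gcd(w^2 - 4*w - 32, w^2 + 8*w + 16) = w + 4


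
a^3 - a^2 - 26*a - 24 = (a - 6)*(a + 1)*(a + 4)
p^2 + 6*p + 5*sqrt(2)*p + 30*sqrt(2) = (p + 6)*(p + 5*sqrt(2))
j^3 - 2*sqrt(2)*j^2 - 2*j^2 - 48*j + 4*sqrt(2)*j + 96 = (j - 2)*(j - 6*sqrt(2))*(j + 4*sqrt(2))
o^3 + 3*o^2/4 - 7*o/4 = o*(o - 1)*(o + 7/4)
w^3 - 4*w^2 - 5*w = w*(w - 5)*(w + 1)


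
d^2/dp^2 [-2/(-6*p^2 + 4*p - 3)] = 8*(-18*p^2 + 12*p + 8*(3*p - 1)^2 - 9)/(6*p^2 - 4*p + 3)^3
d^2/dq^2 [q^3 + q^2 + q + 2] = 6*q + 2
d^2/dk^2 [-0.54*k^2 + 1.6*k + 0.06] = -1.08000000000000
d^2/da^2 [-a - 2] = 0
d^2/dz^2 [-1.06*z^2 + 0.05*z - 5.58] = -2.12000000000000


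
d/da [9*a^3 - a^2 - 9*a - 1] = 27*a^2 - 2*a - 9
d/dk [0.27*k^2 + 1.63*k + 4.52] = 0.54*k + 1.63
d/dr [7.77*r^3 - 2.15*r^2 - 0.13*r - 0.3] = 23.31*r^2 - 4.3*r - 0.13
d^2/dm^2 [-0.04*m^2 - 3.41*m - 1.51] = -0.0800000000000000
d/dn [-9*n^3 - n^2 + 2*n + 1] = -27*n^2 - 2*n + 2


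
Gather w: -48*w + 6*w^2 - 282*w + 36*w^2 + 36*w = 42*w^2 - 294*w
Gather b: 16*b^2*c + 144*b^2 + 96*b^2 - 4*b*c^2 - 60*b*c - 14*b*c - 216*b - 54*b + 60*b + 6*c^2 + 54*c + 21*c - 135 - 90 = b^2*(16*c + 240) + b*(-4*c^2 - 74*c - 210) + 6*c^2 + 75*c - 225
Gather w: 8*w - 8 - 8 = 8*w - 16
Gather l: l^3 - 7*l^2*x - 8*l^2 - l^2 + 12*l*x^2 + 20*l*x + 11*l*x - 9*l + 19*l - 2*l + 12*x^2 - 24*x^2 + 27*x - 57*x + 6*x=l^3 + l^2*(-7*x - 9) + l*(12*x^2 + 31*x + 8) - 12*x^2 - 24*x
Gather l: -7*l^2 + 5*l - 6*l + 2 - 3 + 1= -7*l^2 - l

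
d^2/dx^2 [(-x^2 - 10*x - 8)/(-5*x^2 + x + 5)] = 6*(85*x^3 + 225*x^2 + 210*x + 61)/(125*x^6 - 75*x^5 - 360*x^4 + 149*x^3 + 360*x^2 - 75*x - 125)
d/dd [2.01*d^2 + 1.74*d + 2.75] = 4.02*d + 1.74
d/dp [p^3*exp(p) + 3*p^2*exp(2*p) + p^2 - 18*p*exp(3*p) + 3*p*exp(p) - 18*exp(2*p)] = p^3*exp(p) + 6*p^2*exp(2*p) + 3*p^2*exp(p) - 54*p*exp(3*p) + 6*p*exp(2*p) + 3*p*exp(p) + 2*p - 18*exp(3*p) - 36*exp(2*p) + 3*exp(p)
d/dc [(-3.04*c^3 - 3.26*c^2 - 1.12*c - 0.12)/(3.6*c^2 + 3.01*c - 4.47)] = (-10.944*c^4 - 18.3008*c^3 + 34.9858*c^2 + 30.0084*c + 5.3676)/(12.96*c^4 + 21.672*c^3 - 23.1239*c^2 - 26.9094*c + 19.9809)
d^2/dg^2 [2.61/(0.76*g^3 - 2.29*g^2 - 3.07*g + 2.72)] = ((11.9538 - 11.9016*g)*(0.76*g^3 - 2.29*g^2 - 3.07*g + 2.72) + 2.61*(-4.56*g^2 + 9.16*g + 6.14)*(-2.28*g^2 + 4.58*g + 3.07))/(0.76*g^3 - 2.29*g^2 - 3.07*g + 2.72)^3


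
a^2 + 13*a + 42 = (a + 6)*(a + 7)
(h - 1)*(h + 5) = h^2 + 4*h - 5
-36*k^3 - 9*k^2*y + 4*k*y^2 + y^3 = (-3*k + y)*(3*k + y)*(4*k + y)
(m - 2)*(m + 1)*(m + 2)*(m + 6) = m^4 + 7*m^3 + 2*m^2 - 28*m - 24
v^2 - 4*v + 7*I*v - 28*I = (v - 4)*(v + 7*I)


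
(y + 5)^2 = y^2 + 10*y + 25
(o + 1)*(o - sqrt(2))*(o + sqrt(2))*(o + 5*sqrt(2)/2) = o^4 + o^3 + 5*sqrt(2)*o^3/2 - 2*o^2 + 5*sqrt(2)*o^2/2 - 5*sqrt(2)*o - 2*o - 5*sqrt(2)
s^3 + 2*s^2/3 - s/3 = s*(s - 1/3)*(s + 1)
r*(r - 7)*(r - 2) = r^3 - 9*r^2 + 14*r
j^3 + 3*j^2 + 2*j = j*(j + 1)*(j + 2)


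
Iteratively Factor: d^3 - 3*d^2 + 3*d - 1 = (d - 1)*(d^2 - 2*d + 1) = (d - 1)^2*(d - 1)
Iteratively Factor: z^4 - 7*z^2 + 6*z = (z + 3)*(z^3 - 3*z^2 + 2*z) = (z - 1)*(z + 3)*(z^2 - 2*z) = (z - 2)*(z - 1)*(z + 3)*(z)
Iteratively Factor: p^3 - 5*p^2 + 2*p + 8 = (p - 4)*(p^2 - p - 2) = (p - 4)*(p - 2)*(p + 1)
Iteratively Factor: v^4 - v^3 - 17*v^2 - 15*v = (v + 3)*(v^3 - 4*v^2 - 5*v) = v*(v + 3)*(v^2 - 4*v - 5) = v*(v - 5)*(v + 3)*(v + 1)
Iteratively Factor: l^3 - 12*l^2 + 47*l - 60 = (l - 3)*(l^2 - 9*l + 20) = (l - 4)*(l - 3)*(l - 5)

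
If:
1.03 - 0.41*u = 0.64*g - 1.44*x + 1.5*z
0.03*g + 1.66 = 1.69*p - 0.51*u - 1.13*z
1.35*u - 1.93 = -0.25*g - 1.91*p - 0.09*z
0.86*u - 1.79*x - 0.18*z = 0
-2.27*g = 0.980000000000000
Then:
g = -0.43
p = 1.33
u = -0.42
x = -0.27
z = 0.72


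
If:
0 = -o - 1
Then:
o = -1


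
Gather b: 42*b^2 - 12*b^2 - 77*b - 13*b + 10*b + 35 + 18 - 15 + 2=30*b^2 - 80*b + 40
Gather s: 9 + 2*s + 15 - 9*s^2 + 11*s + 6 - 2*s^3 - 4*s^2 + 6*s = -2*s^3 - 13*s^2 + 19*s + 30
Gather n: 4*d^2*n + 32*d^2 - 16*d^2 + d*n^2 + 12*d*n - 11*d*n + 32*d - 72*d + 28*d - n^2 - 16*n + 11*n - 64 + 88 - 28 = 16*d^2 - 12*d + n^2*(d - 1) + n*(4*d^2 + d - 5) - 4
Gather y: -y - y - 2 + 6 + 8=12 - 2*y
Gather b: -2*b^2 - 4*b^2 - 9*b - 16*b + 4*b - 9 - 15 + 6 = -6*b^2 - 21*b - 18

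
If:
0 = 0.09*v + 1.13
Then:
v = -12.56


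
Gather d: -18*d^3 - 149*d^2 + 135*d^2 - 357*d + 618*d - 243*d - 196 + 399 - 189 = -18*d^3 - 14*d^2 + 18*d + 14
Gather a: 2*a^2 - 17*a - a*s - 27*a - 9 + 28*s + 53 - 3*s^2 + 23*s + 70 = 2*a^2 + a*(-s - 44) - 3*s^2 + 51*s + 114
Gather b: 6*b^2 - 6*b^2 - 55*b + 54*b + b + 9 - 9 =0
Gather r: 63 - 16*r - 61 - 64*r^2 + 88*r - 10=-64*r^2 + 72*r - 8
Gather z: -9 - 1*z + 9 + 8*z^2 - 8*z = 8*z^2 - 9*z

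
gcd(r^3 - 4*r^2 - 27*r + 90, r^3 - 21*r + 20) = r + 5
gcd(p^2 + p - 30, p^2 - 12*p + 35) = p - 5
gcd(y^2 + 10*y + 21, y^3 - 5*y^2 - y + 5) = 1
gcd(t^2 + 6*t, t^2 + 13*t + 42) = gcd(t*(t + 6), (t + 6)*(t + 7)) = t + 6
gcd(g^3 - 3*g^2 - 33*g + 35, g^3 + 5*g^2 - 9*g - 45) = g + 5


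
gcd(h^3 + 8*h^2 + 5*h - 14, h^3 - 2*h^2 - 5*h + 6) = h^2 + h - 2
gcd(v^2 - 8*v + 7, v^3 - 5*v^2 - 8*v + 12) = v - 1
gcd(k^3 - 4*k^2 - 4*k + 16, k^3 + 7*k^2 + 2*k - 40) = k - 2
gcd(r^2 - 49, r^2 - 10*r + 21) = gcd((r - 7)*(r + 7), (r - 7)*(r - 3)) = r - 7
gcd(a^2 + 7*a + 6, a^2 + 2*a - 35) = 1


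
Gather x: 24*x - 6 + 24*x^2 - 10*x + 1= 24*x^2 + 14*x - 5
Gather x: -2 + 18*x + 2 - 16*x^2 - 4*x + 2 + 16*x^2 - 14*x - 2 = 0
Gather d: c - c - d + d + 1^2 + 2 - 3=0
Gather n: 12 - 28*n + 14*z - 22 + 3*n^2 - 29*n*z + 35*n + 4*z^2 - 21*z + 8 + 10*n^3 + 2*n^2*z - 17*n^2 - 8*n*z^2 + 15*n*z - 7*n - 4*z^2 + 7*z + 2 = 10*n^3 + n^2*(2*z - 14) + n*(-8*z^2 - 14*z)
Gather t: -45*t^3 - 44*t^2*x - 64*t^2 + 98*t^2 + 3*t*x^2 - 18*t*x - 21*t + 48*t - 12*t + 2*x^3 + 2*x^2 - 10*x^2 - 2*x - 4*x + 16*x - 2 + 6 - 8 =-45*t^3 + t^2*(34 - 44*x) + t*(3*x^2 - 18*x + 15) + 2*x^3 - 8*x^2 + 10*x - 4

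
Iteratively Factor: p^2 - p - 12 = (p - 4)*(p + 3)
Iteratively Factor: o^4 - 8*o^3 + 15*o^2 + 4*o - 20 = (o - 5)*(o^3 - 3*o^2 + 4) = (o - 5)*(o - 2)*(o^2 - o - 2) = (o - 5)*(o - 2)^2*(o + 1)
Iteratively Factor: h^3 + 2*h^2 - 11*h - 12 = (h + 4)*(h^2 - 2*h - 3) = (h - 3)*(h + 4)*(h + 1)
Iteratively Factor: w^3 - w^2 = (w - 1)*(w^2) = w*(w - 1)*(w)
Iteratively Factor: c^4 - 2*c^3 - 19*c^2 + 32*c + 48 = (c + 4)*(c^3 - 6*c^2 + 5*c + 12) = (c - 3)*(c + 4)*(c^2 - 3*c - 4) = (c - 4)*(c - 3)*(c + 4)*(c + 1)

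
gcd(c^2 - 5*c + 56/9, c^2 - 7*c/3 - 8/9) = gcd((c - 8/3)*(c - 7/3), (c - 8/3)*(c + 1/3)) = c - 8/3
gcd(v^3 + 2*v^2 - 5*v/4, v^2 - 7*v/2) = v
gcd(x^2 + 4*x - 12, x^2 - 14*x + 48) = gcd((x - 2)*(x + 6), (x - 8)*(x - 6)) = 1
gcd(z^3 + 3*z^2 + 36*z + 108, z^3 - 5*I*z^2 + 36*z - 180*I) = z^2 + 36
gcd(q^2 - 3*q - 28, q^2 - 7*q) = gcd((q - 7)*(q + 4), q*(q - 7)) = q - 7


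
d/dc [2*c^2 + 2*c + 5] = 4*c + 2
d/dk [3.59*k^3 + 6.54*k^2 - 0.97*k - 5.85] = 10.77*k^2 + 13.08*k - 0.97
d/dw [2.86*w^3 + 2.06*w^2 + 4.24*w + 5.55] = 8.58*w^2 + 4.12*w + 4.24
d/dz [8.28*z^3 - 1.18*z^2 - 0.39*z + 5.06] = 24.84*z^2 - 2.36*z - 0.39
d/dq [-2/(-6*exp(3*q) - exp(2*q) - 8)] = (-36*exp(q) - 4)*exp(2*q)/(6*exp(3*q) + exp(2*q) + 8)^2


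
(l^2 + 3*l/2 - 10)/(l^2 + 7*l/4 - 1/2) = 2*(2*l^2 + 3*l - 20)/(4*l^2 + 7*l - 2)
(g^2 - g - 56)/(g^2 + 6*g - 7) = (g - 8)/(g - 1)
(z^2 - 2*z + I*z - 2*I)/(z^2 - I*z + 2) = (z - 2)/(z - 2*I)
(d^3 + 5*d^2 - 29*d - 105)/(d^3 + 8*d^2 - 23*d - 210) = (d + 3)/(d + 6)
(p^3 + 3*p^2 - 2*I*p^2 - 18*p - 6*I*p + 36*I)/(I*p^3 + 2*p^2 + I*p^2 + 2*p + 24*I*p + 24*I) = (-I*p^3 + p^2*(-2 - 3*I) + p*(-6 + 18*I) + 36)/(p^3 + p^2*(1 - 2*I) + p*(24 - 2*I) + 24)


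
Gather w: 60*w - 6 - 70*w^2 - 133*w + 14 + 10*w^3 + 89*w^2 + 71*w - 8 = 10*w^3 + 19*w^2 - 2*w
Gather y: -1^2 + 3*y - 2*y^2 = -2*y^2 + 3*y - 1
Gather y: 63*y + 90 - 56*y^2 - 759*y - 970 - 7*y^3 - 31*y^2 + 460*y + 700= -7*y^3 - 87*y^2 - 236*y - 180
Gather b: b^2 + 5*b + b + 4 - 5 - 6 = b^2 + 6*b - 7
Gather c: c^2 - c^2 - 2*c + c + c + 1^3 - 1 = 0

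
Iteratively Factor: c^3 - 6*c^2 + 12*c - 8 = (c - 2)*(c^2 - 4*c + 4) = (c - 2)^2*(c - 2)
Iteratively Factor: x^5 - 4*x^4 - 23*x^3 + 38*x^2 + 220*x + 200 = (x + 2)*(x^4 - 6*x^3 - 11*x^2 + 60*x + 100) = (x + 2)^2*(x^3 - 8*x^2 + 5*x + 50) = (x - 5)*(x + 2)^2*(x^2 - 3*x - 10) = (x - 5)^2*(x + 2)^2*(x + 2)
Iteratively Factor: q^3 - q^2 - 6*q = (q - 3)*(q^2 + 2*q) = q*(q - 3)*(q + 2)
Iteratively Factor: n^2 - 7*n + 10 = (n - 5)*(n - 2)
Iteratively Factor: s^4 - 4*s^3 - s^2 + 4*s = (s - 1)*(s^3 - 3*s^2 - 4*s) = (s - 1)*(s + 1)*(s^2 - 4*s) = s*(s - 1)*(s + 1)*(s - 4)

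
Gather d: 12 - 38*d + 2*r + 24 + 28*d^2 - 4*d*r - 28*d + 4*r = 28*d^2 + d*(-4*r - 66) + 6*r + 36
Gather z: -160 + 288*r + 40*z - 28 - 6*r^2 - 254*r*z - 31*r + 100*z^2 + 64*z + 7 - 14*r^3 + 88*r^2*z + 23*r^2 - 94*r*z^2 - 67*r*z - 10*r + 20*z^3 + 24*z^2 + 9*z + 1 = -14*r^3 + 17*r^2 + 247*r + 20*z^3 + z^2*(124 - 94*r) + z*(88*r^2 - 321*r + 113) - 180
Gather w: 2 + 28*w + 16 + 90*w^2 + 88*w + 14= 90*w^2 + 116*w + 32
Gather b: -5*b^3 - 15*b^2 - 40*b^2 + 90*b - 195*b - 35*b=-5*b^3 - 55*b^2 - 140*b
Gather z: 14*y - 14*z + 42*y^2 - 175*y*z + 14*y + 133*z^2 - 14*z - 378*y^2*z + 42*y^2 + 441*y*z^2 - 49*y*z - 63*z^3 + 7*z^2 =84*y^2 + 28*y - 63*z^3 + z^2*(441*y + 140) + z*(-378*y^2 - 224*y - 28)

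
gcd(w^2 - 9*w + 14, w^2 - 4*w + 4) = w - 2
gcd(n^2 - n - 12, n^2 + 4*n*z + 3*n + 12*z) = n + 3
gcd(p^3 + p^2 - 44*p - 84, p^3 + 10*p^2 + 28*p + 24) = p^2 + 8*p + 12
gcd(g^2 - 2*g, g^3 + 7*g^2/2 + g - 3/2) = 1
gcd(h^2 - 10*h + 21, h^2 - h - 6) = h - 3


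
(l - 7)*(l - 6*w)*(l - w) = l^3 - 7*l^2*w - 7*l^2 + 6*l*w^2 + 49*l*w - 42*w^2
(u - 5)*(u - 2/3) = u^2 - 17*u/3 + 10/3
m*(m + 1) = m^2 + m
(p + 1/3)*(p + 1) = p^2 + 4*p/3 + 1/3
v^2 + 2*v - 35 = (v - 5)*(v + 7)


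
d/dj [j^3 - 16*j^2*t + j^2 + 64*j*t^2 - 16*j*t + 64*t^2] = 3*j^2 - 32*j*t + 2*j + 64*t^2 - 16*t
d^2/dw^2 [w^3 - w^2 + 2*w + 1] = 6*w - 2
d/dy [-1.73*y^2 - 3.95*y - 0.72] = -3.46*y - 3.95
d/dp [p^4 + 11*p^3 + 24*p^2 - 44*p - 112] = 4*p^3 + 33*p^2 + 48*p - 44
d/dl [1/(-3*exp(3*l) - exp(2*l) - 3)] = (9*exp(l) + 2)*exp(2*l)/(3*exp(3*l) + exp(2*l) + 3)^2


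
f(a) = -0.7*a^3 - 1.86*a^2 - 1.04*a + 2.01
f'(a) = -2.1*a^2 - 3.72*a - 1.04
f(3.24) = -44.69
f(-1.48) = 1.74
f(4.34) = -94.76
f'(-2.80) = -7.09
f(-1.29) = 1.76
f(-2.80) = 5.71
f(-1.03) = 1.87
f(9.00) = -668.31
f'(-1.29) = 0.26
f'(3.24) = -35.14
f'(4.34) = -56.74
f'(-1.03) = 0.56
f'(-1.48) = -0.13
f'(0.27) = -2.20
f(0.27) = 1.58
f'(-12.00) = -258.80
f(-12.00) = 956.25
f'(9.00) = -204.62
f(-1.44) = 1.74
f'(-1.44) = -0.04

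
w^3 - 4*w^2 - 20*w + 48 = (w - 6)*(w - 2)*(w + 4)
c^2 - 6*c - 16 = (c - 8)*(c + 2)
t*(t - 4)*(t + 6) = t^3 + 2*t^2 - 24*t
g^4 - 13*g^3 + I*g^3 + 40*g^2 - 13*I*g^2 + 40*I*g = g*(g - 8)*(g - 5)*(g + I)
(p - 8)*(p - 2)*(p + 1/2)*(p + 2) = p^4 - 15*p^3/2 - 8*p^2 + 30*p + 16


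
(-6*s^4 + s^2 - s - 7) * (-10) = 60*s^4 - 10*s^2 + 10*s + 70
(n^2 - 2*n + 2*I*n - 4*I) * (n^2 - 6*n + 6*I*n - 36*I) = n^4 - 8*n^3 + 8*I*n^3 - 64*I*n^2 + 96*n + 96*I*n - 144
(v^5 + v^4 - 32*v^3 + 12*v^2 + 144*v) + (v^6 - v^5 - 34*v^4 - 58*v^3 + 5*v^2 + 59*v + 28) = v^6 - 33*v^4 - 90*v^3 + 17*v^2 + 203*v + 28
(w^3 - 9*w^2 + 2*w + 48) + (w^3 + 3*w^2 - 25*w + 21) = 2*w^3 - 6*w^2 - 23*w + 69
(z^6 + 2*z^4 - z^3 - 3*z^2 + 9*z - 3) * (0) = 0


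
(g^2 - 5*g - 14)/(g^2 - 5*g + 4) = (g^2 - 5*g - 14)/(g^2 - 5*g + 4)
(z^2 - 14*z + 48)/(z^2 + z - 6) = (z^2 - 14*z + 48)/(z^2 + z - 6)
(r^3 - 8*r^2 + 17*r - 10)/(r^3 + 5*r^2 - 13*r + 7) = (r^2 - 7*r + 10)/(r^2 + 6*r - 7)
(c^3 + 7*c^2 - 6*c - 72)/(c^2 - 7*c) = (c^3 + 7*c^2 - 6*c - 72)/(c*(c - 7))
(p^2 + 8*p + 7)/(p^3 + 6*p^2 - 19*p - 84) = (p + 1)/(p^2 - p - 12)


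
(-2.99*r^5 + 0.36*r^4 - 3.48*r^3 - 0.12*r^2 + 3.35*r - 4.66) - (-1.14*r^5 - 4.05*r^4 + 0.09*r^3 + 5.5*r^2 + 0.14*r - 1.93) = -1.85*r^5 + 4.41*r^4 - 3.57*r^3 - 5.62*r^2 + 3.21*r - 2.73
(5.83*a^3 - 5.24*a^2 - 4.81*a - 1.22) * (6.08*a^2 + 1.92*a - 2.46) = 35.4464*a^5 - 20.6656*a^4 - 53.6474*a^3 - 3.7624*a^2 + 9.4902*a + 3.0012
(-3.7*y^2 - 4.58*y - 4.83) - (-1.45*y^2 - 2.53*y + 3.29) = -2.25*y^2 - 2.05*y - 8.12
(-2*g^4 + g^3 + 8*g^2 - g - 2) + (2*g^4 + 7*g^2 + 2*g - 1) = g^3 + 15*g^2 + g - 3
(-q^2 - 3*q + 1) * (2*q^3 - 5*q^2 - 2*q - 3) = -2*q^5 - q^4 + 19*q^3 + 4*q^2 + 7*q - 3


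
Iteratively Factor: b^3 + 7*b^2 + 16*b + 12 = (b + 2)*(b^2 + 5*b + 6) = (b + 2)^2*(b + 3)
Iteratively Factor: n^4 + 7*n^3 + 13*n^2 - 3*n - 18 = (n + 2)*(n^3 + 5*n^2 + 3*n - 9) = (n + 2)*(n + 3)*(n^2 + 2*n - 3) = (n + 2)*(n + 3)^2*(n - 1)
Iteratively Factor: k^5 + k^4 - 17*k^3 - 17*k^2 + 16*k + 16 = (k - 4)*(k^4 + 5*k^3 + 3*k^2 - 5*k - 4) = (k - 4)*(k + 1)*(k^3 + 4*k^2 - k - 4) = (k - 4)*(k - 1)*(k + 1)*(k^2 + 5*k + 4) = (k - 4)*(k - 1)*(k + 1)^2*(k + 4)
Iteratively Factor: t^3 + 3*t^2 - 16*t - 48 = (t - 4)*(t^2 + 7*t + 12) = (t - 4)*(t + 3)*(t + 4)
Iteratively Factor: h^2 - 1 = (h - 1)*(h + 1)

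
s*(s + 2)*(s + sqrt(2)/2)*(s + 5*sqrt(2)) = s^4 + 2*s^3 + 11*sqrt(2)*s^3/2 + 5*s^2 + 11*sqrt(2)*s^2 + 10*s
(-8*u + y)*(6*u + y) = -48*u^2 - 2*u*y + y^2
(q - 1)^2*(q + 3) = q^3 + q^2 - 5*q + 3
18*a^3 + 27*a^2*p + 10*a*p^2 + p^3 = (a + p)*(3*a + p)*(6*a + p)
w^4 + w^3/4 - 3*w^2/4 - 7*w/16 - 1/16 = (w - 1)*(w + 1/4)*(w + 1/2)^2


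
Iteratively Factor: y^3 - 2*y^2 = (y - 2)*(y^2) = y*(y - 2)*(y)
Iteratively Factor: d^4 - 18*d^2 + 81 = (d + 3)*(d^3 - 3*d^2 - 9*d + 27) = (d + 3)^2*(d^2 - 6*d + 9) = (d - 3)*(d + 3)^2*(d - 3)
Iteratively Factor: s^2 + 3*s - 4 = (s + 4)*(s - 1)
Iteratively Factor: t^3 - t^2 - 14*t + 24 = (t - 3)*(t^2 + 2*t - 8) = (t - 3)*(t + 4)*(t - 2)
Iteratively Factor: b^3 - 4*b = (b)*(b^2 - 4) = b*(b + 2)*(b - 2)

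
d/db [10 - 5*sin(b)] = -5*cos(b)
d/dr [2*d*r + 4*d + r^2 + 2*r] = 2*d + 2*r + 2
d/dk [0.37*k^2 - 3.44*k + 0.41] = 0.74*k - 3.44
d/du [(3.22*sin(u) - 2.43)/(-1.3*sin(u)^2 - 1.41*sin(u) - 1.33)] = (4.186*sin(u)^2 - 6.318*sin(u) - 7.7089)*cos(u)/(1.69*sin(u)^4 + 3.666*sin(u)^3 + 5.4461*sin(u)^2 + 3.7506*sin(u) + 1.7689)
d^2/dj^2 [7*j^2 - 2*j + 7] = 14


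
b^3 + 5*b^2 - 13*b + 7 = (b - 1)^2*(b + 7)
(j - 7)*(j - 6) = j^2 - 13*j + 42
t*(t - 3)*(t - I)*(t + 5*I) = t^4 - 3*t^3 + 4*I*t^3 + 5*t^2 - 12*I*t^2 - 15*t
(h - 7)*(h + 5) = h^2 - 2*h - 35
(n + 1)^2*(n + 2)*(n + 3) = n^4 + 7*n^3 + 17*n^2 + 17*n + 6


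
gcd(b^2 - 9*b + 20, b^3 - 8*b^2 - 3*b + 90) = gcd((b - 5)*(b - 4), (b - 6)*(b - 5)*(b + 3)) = b - 5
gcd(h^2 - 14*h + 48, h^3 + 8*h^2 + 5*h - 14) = 1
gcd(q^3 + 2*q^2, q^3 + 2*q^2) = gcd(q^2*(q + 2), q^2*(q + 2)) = q^3 + 2*q^2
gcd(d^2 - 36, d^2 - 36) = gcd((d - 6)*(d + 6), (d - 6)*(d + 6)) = d^2 - 36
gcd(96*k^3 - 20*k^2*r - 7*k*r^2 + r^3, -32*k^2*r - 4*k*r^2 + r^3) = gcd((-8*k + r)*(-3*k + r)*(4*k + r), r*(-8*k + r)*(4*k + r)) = -32*k^2 - 4*k*r + r^2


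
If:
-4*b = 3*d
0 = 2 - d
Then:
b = -3/2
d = 2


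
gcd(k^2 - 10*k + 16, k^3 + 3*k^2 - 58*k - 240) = k - 8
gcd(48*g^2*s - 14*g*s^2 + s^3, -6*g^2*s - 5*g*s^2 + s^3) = -6*g*s + s^2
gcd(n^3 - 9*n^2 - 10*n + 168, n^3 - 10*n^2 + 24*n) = n - 6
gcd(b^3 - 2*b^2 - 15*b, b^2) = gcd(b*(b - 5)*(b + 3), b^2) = b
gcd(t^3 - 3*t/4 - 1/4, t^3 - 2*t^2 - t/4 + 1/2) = t + 1/2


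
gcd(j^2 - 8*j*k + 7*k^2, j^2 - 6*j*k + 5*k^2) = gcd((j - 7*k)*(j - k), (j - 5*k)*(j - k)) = j - k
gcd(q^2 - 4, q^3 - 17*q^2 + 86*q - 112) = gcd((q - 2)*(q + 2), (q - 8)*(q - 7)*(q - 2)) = q - 2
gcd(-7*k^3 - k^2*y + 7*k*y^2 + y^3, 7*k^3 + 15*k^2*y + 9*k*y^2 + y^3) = 7*k^2 + 8*k*y + y^2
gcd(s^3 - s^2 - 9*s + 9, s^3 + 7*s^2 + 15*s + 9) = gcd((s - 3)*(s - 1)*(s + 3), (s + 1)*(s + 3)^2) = s + 3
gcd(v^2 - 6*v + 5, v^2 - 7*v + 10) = v - 5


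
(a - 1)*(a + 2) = a^2 + a - 2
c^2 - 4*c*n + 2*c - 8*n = (c + 2)*(c - 4*n)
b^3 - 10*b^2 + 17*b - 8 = (b - 8)*(b - 1)^2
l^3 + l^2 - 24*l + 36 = (l - 3)*(l - 2)*(l + 6)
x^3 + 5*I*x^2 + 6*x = x*(x - I)*(x + 6*I)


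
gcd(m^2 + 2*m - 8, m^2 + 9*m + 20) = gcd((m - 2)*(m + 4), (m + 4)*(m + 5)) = m + 4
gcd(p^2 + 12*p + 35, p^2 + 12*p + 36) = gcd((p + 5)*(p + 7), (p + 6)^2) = 1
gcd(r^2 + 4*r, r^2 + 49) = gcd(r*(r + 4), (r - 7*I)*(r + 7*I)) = 1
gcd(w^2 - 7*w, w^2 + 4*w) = w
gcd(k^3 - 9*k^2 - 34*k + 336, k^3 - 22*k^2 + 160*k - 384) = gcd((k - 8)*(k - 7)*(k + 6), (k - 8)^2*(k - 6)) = k - 8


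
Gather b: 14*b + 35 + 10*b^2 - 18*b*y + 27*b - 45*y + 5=10*b^2 + b*(41 - 18*y) - 45*y + 40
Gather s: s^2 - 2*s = s^2 - 2*s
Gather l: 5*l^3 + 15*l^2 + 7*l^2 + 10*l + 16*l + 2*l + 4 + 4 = 5*l^3 + 22*l^2 + 28*l + 8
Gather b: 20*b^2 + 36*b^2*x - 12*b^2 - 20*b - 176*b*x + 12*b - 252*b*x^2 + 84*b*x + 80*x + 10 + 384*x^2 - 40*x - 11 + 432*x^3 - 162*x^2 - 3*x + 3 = b^2*(36*x + 8) + b*(-252*x^2 - 92*x - 8) + 432*x^3 + 222*x^2 + 37*x + 2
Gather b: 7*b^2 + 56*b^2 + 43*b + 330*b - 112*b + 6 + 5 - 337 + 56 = 63*b^2 + 261*b - 270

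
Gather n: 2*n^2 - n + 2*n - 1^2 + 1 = 2*n^2 + n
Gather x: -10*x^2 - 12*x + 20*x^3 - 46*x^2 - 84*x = 20*x^3 - 56*x^2 - 96*x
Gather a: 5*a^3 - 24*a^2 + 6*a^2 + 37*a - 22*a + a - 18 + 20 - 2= 5*a^3 - 18*a^2 + 16*a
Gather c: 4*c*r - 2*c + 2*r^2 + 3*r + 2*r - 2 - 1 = c*(4*r - 2) + 2*r^2 + 5*r - 3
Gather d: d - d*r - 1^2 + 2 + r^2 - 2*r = d*(1 - r) + r^2 - 2*r + 1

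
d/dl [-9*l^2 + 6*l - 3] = 6 - 18*l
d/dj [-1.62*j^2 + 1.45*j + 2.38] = 1.45 - 3.24*j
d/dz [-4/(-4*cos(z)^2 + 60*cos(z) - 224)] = (2*cos(z) - 15)*sin(z)/(cos(z)^2 - 15*cos(z) + 56)^2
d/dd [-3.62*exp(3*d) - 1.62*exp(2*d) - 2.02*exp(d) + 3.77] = (-10.86*exp(2*d) - 3.24*exp(d) - 2.02)*exp(d)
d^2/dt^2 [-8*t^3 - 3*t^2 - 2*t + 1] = -48*t - 6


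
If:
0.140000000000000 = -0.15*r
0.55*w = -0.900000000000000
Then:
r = -0.93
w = -1.64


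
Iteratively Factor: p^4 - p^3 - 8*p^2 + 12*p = (p - 2)*(p^3 + p^2 - 6*p) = p*(p - 2)*(p^2 + p - 6) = p*(p - 2)*(p + 3)*(p - 2)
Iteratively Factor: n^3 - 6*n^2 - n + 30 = (n - 5)*(n^2 - n - 6) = (n - 5)*(n - 3)*(n + 2)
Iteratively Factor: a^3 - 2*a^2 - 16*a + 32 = (a - 4)*(a^2 + 2*a - 8) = (a - 4)*(a - 2)*(a + 4)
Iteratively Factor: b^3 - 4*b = (b - 2)*(b^2 + 2*b) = (b - 2)*(b + 2)*(b)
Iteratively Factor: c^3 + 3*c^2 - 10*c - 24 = (c + 4)*(c^2 - c - 6) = (c - 3)*(c + 4)*(c + 2)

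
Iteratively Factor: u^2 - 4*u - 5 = (u + 1)*(u - 5)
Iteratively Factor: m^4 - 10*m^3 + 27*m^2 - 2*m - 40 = (m + 1)*(m^3 - 11*m^2 + 38*m - 40) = (m - 5)*(m + 1)*(m^2 - 6*m + 8) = (m - 5)*(m - 2)*(m + 1)*(m - 4)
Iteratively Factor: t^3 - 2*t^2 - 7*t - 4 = (t + 1)*(t^2 - 3*t - 4) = (t + 1)^2*(t - 4)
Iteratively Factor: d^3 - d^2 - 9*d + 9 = (d - 1)*(d^2 - 9) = (d - 1)*(d + 3)*(d - 3)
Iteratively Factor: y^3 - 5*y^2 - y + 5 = (y - 5)*(y^2 - 1) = (y - 5)*(y + 1)*(y - 1)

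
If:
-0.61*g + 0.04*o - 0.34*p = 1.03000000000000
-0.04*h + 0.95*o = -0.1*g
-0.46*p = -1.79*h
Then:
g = -0.55285145983829*p - 1.67694944301628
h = 0.256983240223464*p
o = 0.0690152374660711*p + 0.176520994001714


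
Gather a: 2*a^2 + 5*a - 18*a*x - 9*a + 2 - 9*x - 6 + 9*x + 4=2*a^2 + a*(-18*x - 4)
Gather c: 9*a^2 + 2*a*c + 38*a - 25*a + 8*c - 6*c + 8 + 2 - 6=9*a^2 + 13*a + c*(2*a + 2) + 4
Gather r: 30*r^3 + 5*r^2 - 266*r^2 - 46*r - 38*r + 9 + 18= 30*r^3 - 261*r^2 - 84*r + 27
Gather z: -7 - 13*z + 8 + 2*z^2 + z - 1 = 2*z^2 - 12*z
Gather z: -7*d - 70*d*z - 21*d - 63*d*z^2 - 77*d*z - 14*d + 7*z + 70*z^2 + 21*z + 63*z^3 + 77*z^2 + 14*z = -42*d + 63*z^3 + z^2*(147 - 63*d) + z*(42 - 147*d)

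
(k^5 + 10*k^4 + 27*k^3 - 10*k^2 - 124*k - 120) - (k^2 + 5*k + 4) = k^5 + 10*k^4 + 27*k^3 - 11*k^2 - 129*k - 124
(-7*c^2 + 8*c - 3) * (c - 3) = -7*c^3 + 29*c^2 - 27*c + 9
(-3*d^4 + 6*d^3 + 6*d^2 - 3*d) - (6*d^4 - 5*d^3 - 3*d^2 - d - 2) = -9*d^4 + 11*d^3 + 9*d^2 - 2*d + 2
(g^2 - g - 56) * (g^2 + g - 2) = g^4 - 59*g^2 - 54*g + 112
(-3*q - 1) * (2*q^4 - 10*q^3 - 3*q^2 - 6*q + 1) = -6*q^5 + 28*q^4 + 19*q^3 + 21*q^2 + 3*q - 1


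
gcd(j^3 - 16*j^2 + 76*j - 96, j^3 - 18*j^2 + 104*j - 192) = j^2 - 14*j + 48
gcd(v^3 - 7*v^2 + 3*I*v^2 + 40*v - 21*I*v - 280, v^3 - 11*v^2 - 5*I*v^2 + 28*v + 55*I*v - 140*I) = v^2 + v*(-7 - 5*I) + 35*I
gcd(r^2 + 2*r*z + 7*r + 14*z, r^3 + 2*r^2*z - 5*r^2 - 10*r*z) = r + 2*z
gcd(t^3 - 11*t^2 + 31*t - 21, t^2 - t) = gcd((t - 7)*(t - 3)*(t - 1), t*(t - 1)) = t - 1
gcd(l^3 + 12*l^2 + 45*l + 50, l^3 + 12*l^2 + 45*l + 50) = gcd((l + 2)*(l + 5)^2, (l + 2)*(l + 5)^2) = l^3 + 12*l^2 + 45*l + 50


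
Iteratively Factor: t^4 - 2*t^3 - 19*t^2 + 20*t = (t - 1)*(t^3 - t^2 - 20*t) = t*(t - 1)*(t^2 - t - 20) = t*(t - 1)*(t + 4)*(t - 5)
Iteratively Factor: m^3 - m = (m - 1)*(m^2 + m) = m*(m - 1)*(m + 1)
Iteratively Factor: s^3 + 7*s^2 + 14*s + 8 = (s + 4)*(s^2 + 3*s + 2) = (s + 1)*(s + 4)*(s + 2)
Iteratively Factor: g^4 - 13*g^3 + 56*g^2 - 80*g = (g - 4)*(g^3 - 9*g^2 + 20*g) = (g - 5)*(g - 4)*(g^2 - 4*g) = g*(g - 5)*(g - 4)*(g - 4)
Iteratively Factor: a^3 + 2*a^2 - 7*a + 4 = (a - 1)*(a^2 + 3*a - 4) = (a - 1)*(a + 4)*(a - 1)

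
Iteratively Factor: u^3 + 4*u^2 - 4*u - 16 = (u - 2)*(u^2 + 6*u + 8) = (u - 2)*(u + 2)*(u + 4)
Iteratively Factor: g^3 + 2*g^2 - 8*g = (g + 4)*(g^2 - 2*g) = g*(g + 4)*(g - 2)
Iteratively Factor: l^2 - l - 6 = (l - 3)*(l + 2)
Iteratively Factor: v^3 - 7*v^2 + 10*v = (v - 2)*(v^2 - 5*v) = (v - 5)*(v - 2)*(v)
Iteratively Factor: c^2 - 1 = (c - 1)*(c + 1)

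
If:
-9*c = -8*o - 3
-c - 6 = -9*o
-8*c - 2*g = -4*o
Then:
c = 75/73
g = -186/73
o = 57/73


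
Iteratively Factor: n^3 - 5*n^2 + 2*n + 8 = (n - 2)*(n^2 - 3*n - 4) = (n - 4)*(n - 2)*(n + 1)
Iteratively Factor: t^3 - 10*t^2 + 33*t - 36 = (t - 3)*(t^2 - 7*t + 12) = (t - 4)*(t - 3)*(t - 3)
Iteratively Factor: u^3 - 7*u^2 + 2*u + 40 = (u - 5)*(u^2 - 2*u - 8) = (u - 5)*(u + 2)*(u - 4)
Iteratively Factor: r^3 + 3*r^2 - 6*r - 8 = (r - 2)*(r^2 + 5*r + 4) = (r - 2)*(r + 4)*(r + 1)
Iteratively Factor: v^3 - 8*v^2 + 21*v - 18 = (v - 3)*(v^2 - 5*v + 6) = (v - 3)*(v - 2)*(v - 3)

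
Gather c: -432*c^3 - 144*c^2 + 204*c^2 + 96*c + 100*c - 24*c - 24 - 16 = -432*c^3 + 60*c^2 + 172*c - 40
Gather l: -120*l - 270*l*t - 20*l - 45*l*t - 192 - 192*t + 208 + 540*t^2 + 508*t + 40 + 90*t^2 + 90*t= l*(-315*t - 140) + 630*t^2 + 406*t + 56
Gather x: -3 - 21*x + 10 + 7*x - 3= 4 - 14*x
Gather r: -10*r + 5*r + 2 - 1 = 1 - 5*r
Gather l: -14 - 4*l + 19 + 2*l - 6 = -2*l - 1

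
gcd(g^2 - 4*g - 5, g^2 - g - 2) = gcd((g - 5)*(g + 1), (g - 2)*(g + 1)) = g + 1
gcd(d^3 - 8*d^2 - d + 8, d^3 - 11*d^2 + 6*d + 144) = d - 8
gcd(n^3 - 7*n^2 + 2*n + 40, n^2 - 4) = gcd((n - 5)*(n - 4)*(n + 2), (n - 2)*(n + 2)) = n + 2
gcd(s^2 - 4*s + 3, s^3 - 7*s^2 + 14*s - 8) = s - 1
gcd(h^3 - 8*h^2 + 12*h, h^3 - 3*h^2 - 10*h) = h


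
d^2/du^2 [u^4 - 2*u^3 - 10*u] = 12*u*(u - 1)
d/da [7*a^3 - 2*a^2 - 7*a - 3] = 21*a^2 - 4*a - 7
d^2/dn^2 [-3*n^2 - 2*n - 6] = -6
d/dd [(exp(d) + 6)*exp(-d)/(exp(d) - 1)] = (-exp(2*d) - 12*exp(d) + 6)*exp(-d)/(exp(2*d) - 2*exp(d) + 1)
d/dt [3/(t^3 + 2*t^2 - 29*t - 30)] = 3*(-3*t^2 - 4*t + 29)/(t^3 + 2*t^2 - 29*t - 30)^2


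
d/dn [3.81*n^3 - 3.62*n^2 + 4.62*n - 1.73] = 11.43*n^2 - 7.24*n + 4.62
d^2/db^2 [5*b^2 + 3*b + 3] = 10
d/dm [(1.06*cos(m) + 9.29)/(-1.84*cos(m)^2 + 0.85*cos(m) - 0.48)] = (-1.9504*cos(m)^2 - 34.1872*cos(m) + 8.4053)*sin(m)/(3.3856*cos(m)^4 - 3.128*cos(m)^3 + 2.4889*cos(m)^2 - 0.816*cos(m) + 0.2304)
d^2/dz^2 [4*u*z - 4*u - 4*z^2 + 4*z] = -8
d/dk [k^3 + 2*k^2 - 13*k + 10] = 3*k^2 + 4*k - 13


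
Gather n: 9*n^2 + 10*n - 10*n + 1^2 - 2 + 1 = 9*n^2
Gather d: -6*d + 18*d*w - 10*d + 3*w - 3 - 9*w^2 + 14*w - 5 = d*(18*w - 16) - 9*w^2 + 17*w - 8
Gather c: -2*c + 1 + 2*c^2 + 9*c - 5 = 2*c^2 + 7*c - 4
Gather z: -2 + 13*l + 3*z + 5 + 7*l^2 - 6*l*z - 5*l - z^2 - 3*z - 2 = 7*l^2 - 6*l*z + 8*l - z^2 + 1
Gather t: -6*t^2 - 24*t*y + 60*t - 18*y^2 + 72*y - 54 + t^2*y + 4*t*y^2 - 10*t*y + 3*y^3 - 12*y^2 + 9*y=t^2*(y - 6) + t*(4*y^2 - 34*y + 60) + 3*y^3 - 30*y^2 + 81*y - 54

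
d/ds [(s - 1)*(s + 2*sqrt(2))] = 2*s - 1 + 2*sqrt(2)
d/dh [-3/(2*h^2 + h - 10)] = 3*(4*h + 1)/(2*h^2 + h - 10)^2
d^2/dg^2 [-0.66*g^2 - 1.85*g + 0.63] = -1.32000000000000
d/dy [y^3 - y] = 3*y^2 - 1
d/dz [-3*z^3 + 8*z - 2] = 8 - 9*z^2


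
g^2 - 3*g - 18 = (g - 6)*(g + 3)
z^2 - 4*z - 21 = (z - 7)*(z + 3)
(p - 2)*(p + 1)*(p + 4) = p^3 + 3*p^2 - 6*p - 8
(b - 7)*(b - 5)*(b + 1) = b^3 - 11*b^2 + 23*b + 35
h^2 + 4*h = h*(h + 4)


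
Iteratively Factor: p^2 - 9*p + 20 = (p - 4)*(p - 5)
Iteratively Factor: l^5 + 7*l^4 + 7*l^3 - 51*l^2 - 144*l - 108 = (l + 3)*(l^4 + 4*l^3 - 5*l^2 - 36*l - 36) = (l + 2)*(l + 3)*(l^3 + 2*l^2 - 9*l - 18) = (l - 3)*(l + 2)*(l + 3)*(l^2 + 5*l + 6) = (l - 3)*(l + 2)*(l + 3)^2*(l + 2)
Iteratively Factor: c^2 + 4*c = (c + 4)*(c)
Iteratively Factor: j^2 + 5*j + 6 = (j + 3)*(j + 2)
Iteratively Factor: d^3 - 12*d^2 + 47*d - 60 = (d - 4)*(d^2 - 8*d + 15) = (d - 5)*(d - 4)*(d - 3)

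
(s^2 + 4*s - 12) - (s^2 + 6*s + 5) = -2*s - 17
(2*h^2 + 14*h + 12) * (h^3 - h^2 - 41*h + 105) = 2*h^5 + 12*h^4 - 84*h^3 - 376*h^2 + 978*h + 1260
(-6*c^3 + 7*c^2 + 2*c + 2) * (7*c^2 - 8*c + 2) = -42*c^5 + 97*c^4 - 54*c^3 + 12*c^2 - 12*c + 4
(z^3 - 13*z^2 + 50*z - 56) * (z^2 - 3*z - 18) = z^5 - 16*z^4 + 71*z^3 + 28*z^2 - 732*z + 1008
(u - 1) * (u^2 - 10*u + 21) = u^3 - 11*u^2 + 31*u - 21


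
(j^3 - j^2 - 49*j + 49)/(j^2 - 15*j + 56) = (j^2 + 6*j - 7)/(j - 8)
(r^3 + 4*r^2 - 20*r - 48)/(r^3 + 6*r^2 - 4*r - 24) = (r - 4)/(r - 2)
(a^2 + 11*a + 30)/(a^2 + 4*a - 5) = (a + 6)/(a - 1)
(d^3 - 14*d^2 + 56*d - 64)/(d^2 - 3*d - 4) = (d^2 - 10*d + 16)/(d + 1)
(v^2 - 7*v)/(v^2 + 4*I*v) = (v - 7)/(v + 4*I)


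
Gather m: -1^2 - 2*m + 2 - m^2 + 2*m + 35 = 36 - m^2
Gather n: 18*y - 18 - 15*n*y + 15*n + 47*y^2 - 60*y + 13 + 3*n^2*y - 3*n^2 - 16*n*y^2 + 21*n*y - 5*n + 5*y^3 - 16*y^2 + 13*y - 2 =n^2*(3*y - 3) + n*(-16*y^2 + 6*y + 10) + 5*y^3 + 31*y^2 - 29*y - 7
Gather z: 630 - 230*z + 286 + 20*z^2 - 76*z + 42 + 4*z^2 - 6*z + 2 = 24*z^2 - 312*z + 960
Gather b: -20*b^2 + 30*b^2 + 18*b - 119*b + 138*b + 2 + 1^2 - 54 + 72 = 10*b^2 + 37*b + 21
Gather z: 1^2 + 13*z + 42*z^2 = 42*z^2 + 13*z + 1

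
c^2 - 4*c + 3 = (c - 3)*(c - 1)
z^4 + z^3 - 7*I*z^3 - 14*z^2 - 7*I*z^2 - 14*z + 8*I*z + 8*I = (z + 1)*(z - 4*I)*(z - 2*I)*(z - I)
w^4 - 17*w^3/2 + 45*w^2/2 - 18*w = w*(w - 4)*(w - 3)*(w - 3/2)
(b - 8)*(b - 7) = b^2 - 15*b + 56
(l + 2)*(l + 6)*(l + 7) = l^3 + 15*l^2 + 68*l + 84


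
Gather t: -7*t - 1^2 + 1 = -7*t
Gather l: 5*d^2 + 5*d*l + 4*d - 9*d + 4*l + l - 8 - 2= 5*d^2 - 5*d + l*(5*d + 5) - 10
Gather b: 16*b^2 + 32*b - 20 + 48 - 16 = 16*b^2 + 32*b + 12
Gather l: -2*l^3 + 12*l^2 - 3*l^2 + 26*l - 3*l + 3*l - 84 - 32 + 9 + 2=-2*l^3 + 9*l^2 + 26*l - 105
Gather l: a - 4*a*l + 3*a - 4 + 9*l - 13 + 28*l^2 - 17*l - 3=4*a + 28*l^2 + l*(-4*a - 8) - 20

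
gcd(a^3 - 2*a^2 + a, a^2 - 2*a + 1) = a^2 - 2*a + 1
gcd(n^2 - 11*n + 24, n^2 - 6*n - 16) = n - 8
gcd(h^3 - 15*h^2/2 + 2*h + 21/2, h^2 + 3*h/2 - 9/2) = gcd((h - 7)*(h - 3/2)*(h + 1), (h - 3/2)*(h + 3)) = h - 3/2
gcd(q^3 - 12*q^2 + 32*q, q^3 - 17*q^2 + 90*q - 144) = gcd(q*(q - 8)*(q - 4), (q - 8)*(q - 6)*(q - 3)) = q - 8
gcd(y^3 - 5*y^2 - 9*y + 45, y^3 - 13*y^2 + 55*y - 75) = y^2 - 8*y + 15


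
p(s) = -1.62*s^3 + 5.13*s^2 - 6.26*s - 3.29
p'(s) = -4.86*s^2 + 10.26*s - 6.26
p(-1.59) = 26.14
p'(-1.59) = -34.86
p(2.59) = -13.24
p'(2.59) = -12.29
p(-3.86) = 190.48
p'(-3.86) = -118.28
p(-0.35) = -0.40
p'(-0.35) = -10.45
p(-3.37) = 138.07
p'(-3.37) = -96.03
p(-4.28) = 244.49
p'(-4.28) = -139.20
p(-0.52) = 1.58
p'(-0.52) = -12.91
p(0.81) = -5.86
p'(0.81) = -1.14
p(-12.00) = 3609.91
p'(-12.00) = -829.22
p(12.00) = -2139.05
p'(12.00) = -582.98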